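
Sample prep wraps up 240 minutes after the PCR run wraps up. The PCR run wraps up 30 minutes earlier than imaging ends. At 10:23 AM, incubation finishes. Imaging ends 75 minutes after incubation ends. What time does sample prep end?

Imaging ends at 10:23 AM + 75 min = 11:38 AM.
The PCR run ends at 11:38 AM − 30 min = 11:08 AM.
Sample prep ends at 11:08 AM + 240 min = 3:08 PM.

3:08 PM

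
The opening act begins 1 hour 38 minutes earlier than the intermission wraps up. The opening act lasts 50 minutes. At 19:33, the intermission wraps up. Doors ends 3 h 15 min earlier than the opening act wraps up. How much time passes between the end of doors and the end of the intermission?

The opening act starts at 19:33 − 98 min = 17:55.
The opening act ends at 17:55 + 50 min = 18:45.
Doors ends at 18:45 − 195 min = 15:30.
From 15:30 to 19:33 is 4 h 3 min.

4 h 3 min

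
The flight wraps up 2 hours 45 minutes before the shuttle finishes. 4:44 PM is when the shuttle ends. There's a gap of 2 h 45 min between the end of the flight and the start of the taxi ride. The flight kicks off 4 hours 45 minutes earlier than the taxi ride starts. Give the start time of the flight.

The flight ends at 4:44 PM − 165 min = 1:59 PM.
The taxi ride starts at 1:59 PM + 165 min = 4:44 PM.
The flight starts at 4:44 PM − 285 min = 11:59 AM.

11:59 AM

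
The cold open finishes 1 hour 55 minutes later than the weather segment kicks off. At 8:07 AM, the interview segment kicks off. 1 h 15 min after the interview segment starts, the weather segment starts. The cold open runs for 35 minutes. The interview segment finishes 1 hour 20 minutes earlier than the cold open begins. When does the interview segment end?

The weather segment starts at 8:07 AM + 75 min = 9:22 AM.
The cold open ends at 9:22 AM + 115 min = 11:17 AM.
The cold open starts at 11:17 AM − 35 min = 10:42 AM.
The interview segment ends at 10:42 AM − 80 min = 9:22 AM.

9:22 AM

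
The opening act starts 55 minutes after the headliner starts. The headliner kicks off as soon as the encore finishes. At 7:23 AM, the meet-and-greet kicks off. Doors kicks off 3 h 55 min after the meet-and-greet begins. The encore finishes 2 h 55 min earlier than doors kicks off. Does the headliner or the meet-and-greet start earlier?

Doors starts at 7:23 AM + 235 min = 11:18 AM.
The encore ends at 11:18 AM − 175 min = 8:23 AM.
So the headliner starts at 8:23 AM.
The headliner starts at 8:23 AM and the meet-and-greet starts at 7:23 AM, so the meet-and-greet is first.

the meet-and-greet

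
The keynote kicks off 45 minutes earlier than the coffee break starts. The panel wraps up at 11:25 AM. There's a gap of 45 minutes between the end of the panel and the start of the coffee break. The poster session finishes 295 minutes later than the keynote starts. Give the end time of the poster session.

4:20 PM

The coffee break starts at 11:25 AM + 45 min = 12:10 PM.
The keynote starts at 12:10 PM − 45 min = 11:25 AM.
The poster session ends at 11:25 AM + 295 min = 4:20 PM.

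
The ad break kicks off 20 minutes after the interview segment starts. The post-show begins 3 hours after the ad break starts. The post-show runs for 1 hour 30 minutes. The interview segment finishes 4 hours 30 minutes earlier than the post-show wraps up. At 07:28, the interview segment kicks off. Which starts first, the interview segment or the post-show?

The ad break starts at 07:28 + 20 min = 07:48.
The post-show starts at 07:48 + 180 min = 10:48.
The interview segment starts at 07:28 and the post-show starts at 10:48, so the interview segment is first.

the interview segment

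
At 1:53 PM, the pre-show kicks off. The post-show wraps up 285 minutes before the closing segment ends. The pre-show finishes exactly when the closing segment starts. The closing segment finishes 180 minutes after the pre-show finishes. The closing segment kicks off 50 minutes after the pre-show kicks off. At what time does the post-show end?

12:58 PM

The closing segment starts at 1:53 PM + 50 min = 2:43 PM.
So the pre-show ends at 2:43 PM.
The closing segment ends at 2:43 PM + 180 min = 5:43 PM.
The post-show ends at 5:43 PM − 285 min = 12:58 PM.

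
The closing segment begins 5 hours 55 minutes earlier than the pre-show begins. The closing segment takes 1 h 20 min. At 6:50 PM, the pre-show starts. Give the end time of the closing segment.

2:15 PM

The closing segment starts at 6:50 PM − 355 min = 12:55 PM.
The closing segment ends at 12:55 PM + 80 min = 2:15 PM.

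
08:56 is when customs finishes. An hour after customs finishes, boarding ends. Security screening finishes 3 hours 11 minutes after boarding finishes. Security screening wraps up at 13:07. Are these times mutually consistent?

Boarding ends at 08:56 + 60 min = 09:56.
Security screening ends at 09:56 + 191 min = 13:07.
That matches the stated 13:07, so the schedule is consistent.

Yes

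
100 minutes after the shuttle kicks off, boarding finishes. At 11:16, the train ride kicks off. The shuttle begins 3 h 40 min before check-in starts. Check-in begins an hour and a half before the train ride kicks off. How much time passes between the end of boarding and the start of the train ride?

3 h 30 min

Check-in starts at 11:16 − 90 min = 09:46.
The shuttle starts at 09:46 − 220 min = 06:06.
Boarding ends at 06:06 + 100 min = 07:46.
From 07:46 to 11:16 is 3 h 30 min.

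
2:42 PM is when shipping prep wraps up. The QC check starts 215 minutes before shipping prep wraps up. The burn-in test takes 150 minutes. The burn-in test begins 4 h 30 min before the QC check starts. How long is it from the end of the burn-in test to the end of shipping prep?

5 hours 35 minutes

The QC check starts at 2:42 PM − 215 min = 11:07 AM.
The burn-in test starts at 11:07 AM − 270 min = 6:37 AM.
The burn-in test ends at 6:37 AM + 150 min = 9:07 AM.
From 9:07 AM to 2:42 PM is 5 hours 35 minutes.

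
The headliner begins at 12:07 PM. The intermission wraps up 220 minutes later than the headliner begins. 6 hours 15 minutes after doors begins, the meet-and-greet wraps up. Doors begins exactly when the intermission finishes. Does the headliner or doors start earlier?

the headliner

The intermission ends at 12:07 PM + 220 min = 3:47 PM.
So doors starts at 3:47 PM.
The headliner starts at 12:07 PM and doors starts at 3:47 PM, so the headliner is first.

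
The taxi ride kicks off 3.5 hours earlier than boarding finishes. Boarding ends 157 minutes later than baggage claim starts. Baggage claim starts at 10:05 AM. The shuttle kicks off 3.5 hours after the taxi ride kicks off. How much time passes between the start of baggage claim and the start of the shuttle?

Boarding ends at 10:05 AM + 157 min = 12:42 PM.
The taxi ride starts at 12:42 PM − 210 min = 9:12 AM.
The shuttle starts at 9:12 AM + 210 min = 12:42 PM.
From 10:05 AM to 12:42 PM is 2 h 37 min.

2 h 37 min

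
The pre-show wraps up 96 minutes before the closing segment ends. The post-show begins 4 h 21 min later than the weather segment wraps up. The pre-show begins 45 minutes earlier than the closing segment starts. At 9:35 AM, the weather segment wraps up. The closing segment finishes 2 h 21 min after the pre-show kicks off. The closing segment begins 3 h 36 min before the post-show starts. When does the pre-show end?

10:20 AM

The post-show starts at 9:35 AM + 261 min = 1:56 PM.
The closing segment starts at 1:56 PM − 216 min = 10:20 AM.
The pre-show starts at 10:20 AM − 45 min = 9:35 AM.
The closing segment ends at 9:35 AM + 141 min = 11:56 AM.
The pre-show ends at 11:56 AM − 96 min = 10:20 AM.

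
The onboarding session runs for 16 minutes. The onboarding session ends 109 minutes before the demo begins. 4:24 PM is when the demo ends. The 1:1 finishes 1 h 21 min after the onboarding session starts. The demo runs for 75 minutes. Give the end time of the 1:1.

2:25 PM

The demo starts at 4:24 PM − 75 min = 3:09 PM.
The onboarding session ends at 3:09 PM − 109 min = 1:20 PM.
The onboarding session starts at 1:20 PM − 16 min = 1:04 PM.
The 1:1 ends at 1:04 PM + 81 min = 2:25 PM.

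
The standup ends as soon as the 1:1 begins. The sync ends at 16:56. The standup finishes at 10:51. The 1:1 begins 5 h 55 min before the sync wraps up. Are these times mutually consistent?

The 1:1 starts at 16:56 − 355 min = 11:01.
So the standup ends at 11:01.
But the standup is also said to end at 10:51 — a 10-minute conflict.

No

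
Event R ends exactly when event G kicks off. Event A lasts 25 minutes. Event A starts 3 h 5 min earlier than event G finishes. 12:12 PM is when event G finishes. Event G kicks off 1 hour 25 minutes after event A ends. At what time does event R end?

10:57 AM

Event A starts at 12:12 PM − 185 min = 9:07 AM.
Event A ends at 9:07 AM + 25 min = 9:32 AM.
Event G starts at 9:32 AM + 85 min = 10:57 AM.
So event R ends at 10:57 AM.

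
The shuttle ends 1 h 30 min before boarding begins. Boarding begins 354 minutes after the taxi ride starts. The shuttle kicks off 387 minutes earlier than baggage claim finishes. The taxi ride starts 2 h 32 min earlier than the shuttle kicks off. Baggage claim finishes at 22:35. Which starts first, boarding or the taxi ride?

The shuttle starts at 22:35 − 387 min = 16:08.
The taxi ride starts at 16:08 − 152 min = 13:36.
Boarding starts at 13:36 + 354 min = 19:30.
Boarding starts at 19:30 and the taxi ride starts at 13:36, so the taxi ride is first.

the taxi ride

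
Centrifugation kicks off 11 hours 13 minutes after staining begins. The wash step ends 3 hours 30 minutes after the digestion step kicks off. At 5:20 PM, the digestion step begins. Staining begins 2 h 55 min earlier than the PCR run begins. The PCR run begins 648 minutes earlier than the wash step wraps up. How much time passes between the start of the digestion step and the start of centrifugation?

60 minutes

The wash step ends at 5:20 PM + 210 min = 8:50 PM.
The PCR run starts at 8:50 PM − 648 min = 10:02 AM.
Staining starts at 10:02 AM − 175 min = 7:07 AM.
Centrifugation starts at 7:07 AM + 673 min = 6:20 PM.
From 5:20 PM to 6:20 PM is 60 minutes.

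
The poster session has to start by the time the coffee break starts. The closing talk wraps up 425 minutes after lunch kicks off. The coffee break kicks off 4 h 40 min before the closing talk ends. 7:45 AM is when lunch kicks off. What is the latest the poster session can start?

10:10 AM

The closing talk ends at 7:45 AM + 425 min = 2:50 PM.
The coffee break starts at 2:50 PM − 280 min = 10:10 AM.
The poster session is bounded by the coffee break, so the latest it can start is 10:10 AM.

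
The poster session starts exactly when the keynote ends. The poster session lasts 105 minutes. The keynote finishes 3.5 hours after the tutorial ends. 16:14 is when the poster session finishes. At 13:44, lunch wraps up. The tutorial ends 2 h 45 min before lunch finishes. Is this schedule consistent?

Yes

The tutorial ends at 13:44 − 165 min = 10:59.
The keynote ends at 10:59 + 210 min = 14:29.
So the poster session starts at 14:29.
The poster session ends at 14:29 + 105 min = 16:14.
That matches the stated 16:14, so the schedule is consistent.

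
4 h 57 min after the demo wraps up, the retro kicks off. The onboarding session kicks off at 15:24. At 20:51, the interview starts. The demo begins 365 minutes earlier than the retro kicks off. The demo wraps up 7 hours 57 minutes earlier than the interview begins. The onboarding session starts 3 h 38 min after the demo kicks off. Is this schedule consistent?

Yes

The demo ends at 20:51 − 477 min = 12:54.
The retro starts at 12:54 + 297 min = 17:51.
The demo starts at 17:51 − 365 min = 11:46.
The onboarding session starts at 11:46 + 218 min = 15:24.
That matches the stated 15:24, so the schedule is consistent.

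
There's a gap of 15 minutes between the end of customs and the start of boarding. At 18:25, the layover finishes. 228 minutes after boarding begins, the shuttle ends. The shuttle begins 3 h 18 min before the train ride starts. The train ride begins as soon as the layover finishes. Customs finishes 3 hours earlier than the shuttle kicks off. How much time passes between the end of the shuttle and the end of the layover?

The train ride starts at 18:25.
The shuttle starts at 18:25 − 198 min = 15:07.
Customs ends at 15:07 − 180 min = 12:07.
Boarding starts at 12:07 + 15 min = 12:22.
The shuttle ends at 12:22 + 228 min = 16:10.
From 16:10 to 18:25 is 2 hours 15 minutes.

2 hours 15 minutes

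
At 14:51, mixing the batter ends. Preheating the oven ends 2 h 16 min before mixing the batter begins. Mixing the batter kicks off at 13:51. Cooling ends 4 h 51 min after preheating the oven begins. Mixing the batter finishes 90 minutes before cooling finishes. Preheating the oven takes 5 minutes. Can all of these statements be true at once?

Yes

Preheating the oven ends at 13:51 − 136 min = 11:35.
Preheating the oven starts at 11:35 − 5 min = 11:30.
Cooling ends at 11:30 + 291 min = 16:21.
Mixing the batter ends at 16:21 − 90 min = 14:51.
That matches the stated 14:51, so the schedule is consistent.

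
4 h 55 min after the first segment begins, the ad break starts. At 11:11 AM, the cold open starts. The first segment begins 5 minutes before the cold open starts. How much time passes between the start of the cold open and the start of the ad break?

The first segment starts at 11:11 AM − 5 min = 11:06 AM.
The ad break starts at 11:06 AM + 295 min = 4:01 PM.
From 11:11 AM to 4:01 PM is 4 h 50 min.

4 h 50 min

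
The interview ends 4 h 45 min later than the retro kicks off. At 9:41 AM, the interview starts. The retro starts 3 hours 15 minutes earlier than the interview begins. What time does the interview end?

11:11 AM

The retro starts at 9:41 AM − 195 min = 6:26 AM.
The interview ends at 6:26 AM + 285 min = 11:11 AM.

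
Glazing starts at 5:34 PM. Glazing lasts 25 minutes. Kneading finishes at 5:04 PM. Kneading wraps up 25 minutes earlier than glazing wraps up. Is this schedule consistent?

No

Glazing ends at 5:34 PM + 25 min = 5:59 PM.
Kneading ends at 5:59 PM − 25 min = 5:34 PM.
But kneading is also said to end at 5:04 PM — a 30-minute conflict.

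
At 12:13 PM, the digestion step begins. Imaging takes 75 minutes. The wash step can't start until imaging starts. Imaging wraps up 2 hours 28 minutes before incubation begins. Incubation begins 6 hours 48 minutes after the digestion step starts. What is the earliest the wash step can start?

3:18 PM

Incubation starts at 12:13 PM + 408 min = 7:01 PM.
Imaging ends at 7:01 PM − 148 min = 4:33 PM.
Imaging starts at 4:33 PM − 75 min = 3:18 PM.
The wash step is bounded by imaging, so the earliest it can start is 3:18 PM.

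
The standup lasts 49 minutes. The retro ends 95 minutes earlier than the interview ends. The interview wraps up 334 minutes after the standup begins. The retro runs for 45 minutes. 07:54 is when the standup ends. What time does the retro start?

The standup starts at 07:54 − 49 min = 07:05.
The interview ends at 07:05 + 334 min = 12:39.
The retro ends at 12:39 − 95 min = 11:04.
The retro starts at 11:04 − 45 min = 10:19.

10:19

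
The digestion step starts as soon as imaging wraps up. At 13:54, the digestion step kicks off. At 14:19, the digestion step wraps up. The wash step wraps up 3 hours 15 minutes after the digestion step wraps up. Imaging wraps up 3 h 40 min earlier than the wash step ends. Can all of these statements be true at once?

Yes

The wash step ends at 14:19 + 195 min = 17:34.
Imaging ends at 17:34 − 220 min = 13:54.
So the digestion step starts at 13:54.
That matches the stated 13:54, so the schedule is consistent.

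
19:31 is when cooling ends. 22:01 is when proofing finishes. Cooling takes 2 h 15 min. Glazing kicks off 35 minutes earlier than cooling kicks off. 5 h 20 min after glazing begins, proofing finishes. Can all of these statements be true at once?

Cooling starts at 19:31 − 135 min = 17:16.
Glazing starts at 17:16 − 35 min = 16:41.
Proofing ends at 16:41 + 320 min = 22:01.
That matches the stated 22:01, so the schedule is consistent.

Yes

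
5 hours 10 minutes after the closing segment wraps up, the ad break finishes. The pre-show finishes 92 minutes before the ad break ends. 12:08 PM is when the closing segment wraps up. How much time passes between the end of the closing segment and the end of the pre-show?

The ad break ends at 12:08 PM + 310 min = 5:18 PM.
The pre-show ends at 5:18 PM − 92 min = 3:46 PM.
From 12:08 PM to 3:46 PM is 218 minutes.

218 minutes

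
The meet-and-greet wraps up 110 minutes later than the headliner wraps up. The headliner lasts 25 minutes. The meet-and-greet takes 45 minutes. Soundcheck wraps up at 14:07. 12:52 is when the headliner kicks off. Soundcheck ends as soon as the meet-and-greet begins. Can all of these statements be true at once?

The headliner ends at 12:52 + 25 min = 13:17.
The meet-and-greet ends at 13:17 + 110 min = 15:07.
The meet-and-greet starts at 15:07 − 45 min = 14:22.
So soundcheck ends at 14:22.
But soundcheck is also said to end at 14:07 — a 15-minute conflict.

No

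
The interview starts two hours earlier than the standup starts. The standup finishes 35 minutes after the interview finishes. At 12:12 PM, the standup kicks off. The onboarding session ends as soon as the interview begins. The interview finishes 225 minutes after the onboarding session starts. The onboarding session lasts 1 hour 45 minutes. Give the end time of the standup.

The interview starts at 12:12 PM − 120 min = 10:12 AM.
So the onboarding session ends at 10:12 AM.
The onboarding session starts at 10:12 AM − 105 min = 8:27 AM.
The interview ends at 8:27 AM + 225 min = 12:12 PM.
The standup ends at 12:12 PM + 35 min = 12:47 PM.

12:47 PM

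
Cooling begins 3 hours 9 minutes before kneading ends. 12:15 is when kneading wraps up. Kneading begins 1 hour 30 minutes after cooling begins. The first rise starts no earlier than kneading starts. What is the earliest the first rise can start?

10:36

Cooling starts at 12:15 − 189 min = 09:06.
Kneading starts at 09:06 + 90 min = 10:36.
The first rise is bounded by kneading, so the earliest it can start is 10:36.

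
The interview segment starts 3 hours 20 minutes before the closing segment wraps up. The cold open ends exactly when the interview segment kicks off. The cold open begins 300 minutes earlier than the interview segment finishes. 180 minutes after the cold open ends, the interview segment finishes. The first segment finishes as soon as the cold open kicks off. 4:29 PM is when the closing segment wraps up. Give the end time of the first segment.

11:09 AM

The interview segment starts at 4:29 PM − 200 min = 1:09 PM.
So the cold open ends at 1:09 PM.
The interview segment ends at 1:09 PM + 180 min = 4:09 PM.
The cold open starts at 4:09 PM − 300 min = 11:09 AM.
So the first segment ends at 11:09 AM.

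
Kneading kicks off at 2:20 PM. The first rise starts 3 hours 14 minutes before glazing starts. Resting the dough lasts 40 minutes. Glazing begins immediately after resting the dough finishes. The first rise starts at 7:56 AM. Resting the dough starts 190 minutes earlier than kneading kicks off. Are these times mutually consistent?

Resting the dough starts at 2:20 PM − 190 min = 11:10 AM.
Resting the dough ends at 11:10 AM + 40 min = 11:50 AM.
So glazing starts at 11:50 AM.
The first rise starts at 11:50 AM − 194 min = 8:36 AM.
But the first rise is also said to start at 7:56 AM — a 40-minute conflict.

No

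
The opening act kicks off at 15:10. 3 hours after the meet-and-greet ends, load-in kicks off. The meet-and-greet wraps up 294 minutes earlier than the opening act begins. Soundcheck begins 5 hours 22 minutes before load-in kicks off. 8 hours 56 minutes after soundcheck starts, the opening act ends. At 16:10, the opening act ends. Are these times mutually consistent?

No

The meet-and-greet ends at 15:10 − 294 min = 10:16.
Load-in starts at 10:16 + 180 min = 13:16.
Soundcheck starts at 13:16 − 322 min = 07:54.
The opening act ends at 07:54 + 536 min = 16:50.
But the opening act is also said to end at 16:10 — a 40-minute conflict.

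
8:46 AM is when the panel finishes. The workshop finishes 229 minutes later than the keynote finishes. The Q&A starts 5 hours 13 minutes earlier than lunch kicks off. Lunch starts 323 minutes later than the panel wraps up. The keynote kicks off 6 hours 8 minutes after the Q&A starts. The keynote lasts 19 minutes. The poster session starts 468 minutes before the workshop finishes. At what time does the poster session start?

Lunch starts at 8:46 AM + 323 min = 2:09 PM.
The Q&A starts at 2:09 PM − 313 min = 8:56 AM.
The keynote starts at 8:56 AM + 368 min = 3:04 PM.
The keynote ends at 3:04 PM + 19 min = 3:23 PM.
The workshop ends at 3:23 PM + 229 min = 7:12 PM.
The poster session starts at 7:12 PM − 468 min = 11:24 AM.

11:24 AM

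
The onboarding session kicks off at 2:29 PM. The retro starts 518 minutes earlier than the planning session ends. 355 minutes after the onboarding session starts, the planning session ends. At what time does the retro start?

11:46 AM

The planning session ends at 2:29 PM + 355 min = 8:24 PM.
The retro starts at 8:24 PM − 518 min = 11:46 AM.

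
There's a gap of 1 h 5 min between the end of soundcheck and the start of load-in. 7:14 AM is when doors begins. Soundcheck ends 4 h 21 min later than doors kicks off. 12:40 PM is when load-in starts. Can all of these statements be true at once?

Yes

Soundcheck ends at 7:14 AM + 261 min = 11:35 AM.
Load-in starts at 11:35 AM + 65 min = 12:40 PM.
That matches the stated 12:40 PM, so the schedule is consistent.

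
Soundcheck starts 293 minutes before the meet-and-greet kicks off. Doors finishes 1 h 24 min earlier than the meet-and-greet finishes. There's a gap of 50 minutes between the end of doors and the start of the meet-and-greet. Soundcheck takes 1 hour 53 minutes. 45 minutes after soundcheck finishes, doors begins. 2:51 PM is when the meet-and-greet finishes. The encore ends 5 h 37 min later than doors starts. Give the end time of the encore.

5:39 PM

Doors ends at 2:51 PM − 84 min = 1:27 PM.
The meet-and-greet starts at 1:27 PM + 50 min = 2:17 PM.
Soundcheck starts at 2:17 PM − 293 min = 9:24 AM.
Soundcheck ends at 9:24 AM + 113 min = 11:17 AM.
Doors starts at 11:17 AM + 45 min = 12:02 PM.
The encore ends at 12:02 PM + 337 min = 5:39 PM.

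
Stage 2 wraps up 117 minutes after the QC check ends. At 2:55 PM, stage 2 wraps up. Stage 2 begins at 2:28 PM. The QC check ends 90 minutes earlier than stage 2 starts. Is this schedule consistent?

Yes

The QC check ends at 2:28 PM − 90 min = 12:58 PM.
Stage 2 ends at 12:58 PM + 117 min = 2:55 PM.
That matches the stated 2:55 PM, so the schedule is consistent.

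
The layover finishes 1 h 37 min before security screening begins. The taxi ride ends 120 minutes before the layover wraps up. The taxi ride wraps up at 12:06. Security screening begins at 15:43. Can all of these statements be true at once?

The layover ends at 15:43 − 97 min = 14:06.
The taxi ride ends at 14:06 − 120 min = 12:06.
That matches the stated 12:06, so the schedule is consistent.

Yes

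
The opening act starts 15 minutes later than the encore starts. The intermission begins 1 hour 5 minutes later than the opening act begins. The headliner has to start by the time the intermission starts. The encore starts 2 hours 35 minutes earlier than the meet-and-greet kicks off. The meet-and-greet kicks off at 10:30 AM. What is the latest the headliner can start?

9:15 AM

The encore starts at 10:30 AM − 155 min = 7:55 AM.
The opening act starts at 7:55 AM + 15 min = 8:10 AM.
The intermission starts at 8:10 AM + 65 min = 9:15 AM.
The headliner is bounded by the intermission, so the latest it can start is 9:15 AM.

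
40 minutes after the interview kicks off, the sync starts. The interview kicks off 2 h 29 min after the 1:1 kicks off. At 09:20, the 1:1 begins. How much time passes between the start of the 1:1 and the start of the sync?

189 minutes

The interview starts at 09:20 + 149 min = 11:49.
The sync starts at 11:49 + 40 min = 12:29.
From 09:20 to 12:29 is 189 minutes.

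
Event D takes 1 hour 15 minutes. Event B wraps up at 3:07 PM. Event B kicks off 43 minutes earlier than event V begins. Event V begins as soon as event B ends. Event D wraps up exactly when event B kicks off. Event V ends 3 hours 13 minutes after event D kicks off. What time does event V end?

4:22 PM

Event V starts at 3:07 PM.
Event B starts at 3:07 PM − 43 min = 2:24 PM.
So event D ends at 2:24 PM.
Event D starts at 2:24 PM − 75 min = 1:09 PM.
Event V ends at 1:09 PM + 193 min = 4:22 PM.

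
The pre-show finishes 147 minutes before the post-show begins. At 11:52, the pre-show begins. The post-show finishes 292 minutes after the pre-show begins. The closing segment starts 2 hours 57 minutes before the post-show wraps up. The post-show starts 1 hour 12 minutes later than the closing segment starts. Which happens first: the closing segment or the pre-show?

the pre-show

The post-show ends at 11:52 + 292 min = 16:44.
The closing segment starts at 16:44 − 177 min = 13:47.
The closing segment starts at 13:47 and the pre-show starts at 11:52, so the pre-show is first.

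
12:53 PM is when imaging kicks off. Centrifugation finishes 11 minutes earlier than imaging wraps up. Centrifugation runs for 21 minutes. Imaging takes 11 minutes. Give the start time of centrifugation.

Imaging ends at 12:53 PM + 11 min = 1:04 PM.
Centrifugation ends at 1:04 PM − 11 min = 12:53 PM.
Centrifugation starts at 12:53 PM − 21 min = 12:32 PM.

12:32 PM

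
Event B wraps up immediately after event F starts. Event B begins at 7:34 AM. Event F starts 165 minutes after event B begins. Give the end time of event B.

10:19 AM

Event F starts at 7:34 AM + 165 min = 10:19 AM.
So event B ends at 10:19 AM.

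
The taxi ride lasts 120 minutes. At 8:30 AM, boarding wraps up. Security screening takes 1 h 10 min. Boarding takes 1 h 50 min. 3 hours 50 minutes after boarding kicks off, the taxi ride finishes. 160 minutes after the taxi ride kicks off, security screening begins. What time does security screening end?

Boarding starts at 8:30 AM − 110 min = 6:40 AM.
The taxi ride ends at 6:40 AM + 230 min = 10:30 AM.
The taxi ride starts at 10:30 AM − 120 min = 8:30 AM.
Security screening starts at 8:30 AM + 160 min = 11:10 AM.
Security screening ends at 11:10 AM + 70 min = 12:20 PM.

12:20 PM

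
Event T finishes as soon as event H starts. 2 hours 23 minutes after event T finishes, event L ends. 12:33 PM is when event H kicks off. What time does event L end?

Event T ends at 12:33 PM.
Event L ends at 12:33 PM + 143 min = 2:56 PM.

2:56 PM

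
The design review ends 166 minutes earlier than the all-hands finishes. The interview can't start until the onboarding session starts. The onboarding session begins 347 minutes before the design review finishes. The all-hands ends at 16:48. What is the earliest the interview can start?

The design review ends at 16:48 − 166 min = 14:02.
The onboarding session starts at 14:02 − 347 min = 08:15.
The interview is bounded by the onboarding session, so the earliest it can start is 08:15.

08:15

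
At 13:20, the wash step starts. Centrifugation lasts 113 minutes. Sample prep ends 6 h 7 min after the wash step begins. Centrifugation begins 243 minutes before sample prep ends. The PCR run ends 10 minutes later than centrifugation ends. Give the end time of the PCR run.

17:27

Sample prep ends at 13:20 + 367 min = 19:27.
Centrifugation starts at 19:27 − 243 min = 15:24.
Centrifugation ends at 15:24 + 113 min = 17:17.
The PCR run ends at 17:17 + 10 min = 17:27.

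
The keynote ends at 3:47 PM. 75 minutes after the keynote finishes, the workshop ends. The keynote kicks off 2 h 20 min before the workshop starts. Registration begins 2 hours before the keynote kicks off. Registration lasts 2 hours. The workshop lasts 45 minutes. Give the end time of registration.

The workshop ends at 3:47 PM + 75 min = 5:02 PM.
The workshop starts at 5:02 PM − 45 min = 4:17 PM.
The keynote starts at 4:17 PM − 140 min = 1:57 PM.
Registration starts at 1:57 PM − 120 min = 11:57 AM.
Registration ends at 11:57 AM + 120 min = 1:57 PM.

1:57 PM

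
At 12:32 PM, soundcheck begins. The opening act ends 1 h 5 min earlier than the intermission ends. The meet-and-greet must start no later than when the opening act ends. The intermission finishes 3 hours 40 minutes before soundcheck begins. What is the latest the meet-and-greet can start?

The intermission ends at 12:32 PM − 220 min = 8:52 AM.
The opening act ends at 8:52 AM − 65 min = 7:47 AM.
The meet-and-greet is bounded by the opening act, so the latest it can start is 7:47 AM.

7:47 AM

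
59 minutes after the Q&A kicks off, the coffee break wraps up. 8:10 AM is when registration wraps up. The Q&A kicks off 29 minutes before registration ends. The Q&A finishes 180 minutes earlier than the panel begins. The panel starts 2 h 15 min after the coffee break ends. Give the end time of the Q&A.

7:55 AM

The Q&A starts at 8:10 AM − 29 min = 7:41 AM.
The coffee break ends at 7:41 AM + 59 min = 8:40 AM.
The panel starts at 8:40 AM + 135 min = 10:55 AM.
The Q&A ends at 10:55 AM − 180 min = 7:55 AM.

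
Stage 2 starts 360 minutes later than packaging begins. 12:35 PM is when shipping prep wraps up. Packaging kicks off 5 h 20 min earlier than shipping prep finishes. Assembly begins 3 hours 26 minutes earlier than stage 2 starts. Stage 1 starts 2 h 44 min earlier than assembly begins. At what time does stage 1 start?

7:05 AM

Packaging starts at 12:35 PM − 320 min = 7:15 AM.
Stage 2 starts at 7:15 AM + 360 min = 1:15 PM.
Assembly starts at 1:15 PM − 206 min = 9:49 AM.
Stage 1 starts at 9:49 AM − 164 min = 7:05 AM.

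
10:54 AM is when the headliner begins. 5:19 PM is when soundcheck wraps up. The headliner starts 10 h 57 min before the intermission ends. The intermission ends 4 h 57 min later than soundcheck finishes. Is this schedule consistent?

No

The intermission ends at 5:19 PM + 297 min = 10:16 PM.
The headliner starts at 10:16 PM − 657 min = 11:19 AM.
But the headliner is also said to start at 10:54 AM — a 25-minute conflict.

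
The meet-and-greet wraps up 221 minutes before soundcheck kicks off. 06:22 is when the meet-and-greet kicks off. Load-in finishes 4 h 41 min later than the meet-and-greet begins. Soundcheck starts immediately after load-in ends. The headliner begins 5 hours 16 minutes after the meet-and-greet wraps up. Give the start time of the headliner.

Load-in ends at 06:22 + 281 min = 11:03.
So soundcheck starts at 11:03.
The meet-and-greet ends at 11:03 − 221 min = 07:22.
The headliner starts at 07:22 + 316 min = 12:38.

12:38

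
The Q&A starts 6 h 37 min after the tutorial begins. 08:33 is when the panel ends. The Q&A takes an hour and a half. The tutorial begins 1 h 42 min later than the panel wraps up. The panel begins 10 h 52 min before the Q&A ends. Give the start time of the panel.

The tutorial starts at 08:33 + 102 min = 10:15.
The Q&A starts at 10:15 + 397 min = 16:52.
The Q&A ends at 16:52 + 90 min = 18:22.
The panel starts at 18:22 − 652 min = 07:30.

07:30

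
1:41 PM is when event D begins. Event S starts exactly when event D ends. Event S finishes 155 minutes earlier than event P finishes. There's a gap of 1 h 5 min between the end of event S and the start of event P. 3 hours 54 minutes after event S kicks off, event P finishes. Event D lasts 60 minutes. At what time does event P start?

Event D ends at 1:41 PM + 60 min = 2:41 PM.
So event S starts at 2:41 PM.
Event P ends at 2:41 PM + 234 min = 6:35 PM.
Event S ends at 6:35 PM − 155 min = 4:00 PM.
Event P starts at 4:00 PM + 65 min = 5:05 PM.

5:05 PM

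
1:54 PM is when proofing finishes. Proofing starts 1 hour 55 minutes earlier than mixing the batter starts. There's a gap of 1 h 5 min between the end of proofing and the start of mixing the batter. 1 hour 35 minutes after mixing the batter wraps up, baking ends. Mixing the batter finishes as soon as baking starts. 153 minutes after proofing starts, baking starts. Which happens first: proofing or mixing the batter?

Mixing the batter starts at 1:54 PM + 65 min = 2:59 PM.
Proofing starts at 2:59 PM − 115 min = 1:04 PM.
Proofing starts at 1:04 PM and mixing the batter starts at 2:59 PM, so proofing is first.

proofing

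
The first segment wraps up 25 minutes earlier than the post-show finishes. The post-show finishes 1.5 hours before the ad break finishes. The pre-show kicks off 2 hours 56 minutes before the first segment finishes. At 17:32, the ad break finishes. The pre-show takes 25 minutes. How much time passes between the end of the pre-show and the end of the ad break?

The post-show ends at 17:32 − 90 min = 16:02.
The first segment ends at 16:02 − 25 min = 15:37.
The pre-show starts at 15:37 − 176 min = 12:41.
The pre-show ends at 12:41 + 25 min = 13:06.
From 13:06 to 17:32 is 266 minutes.

266 minutes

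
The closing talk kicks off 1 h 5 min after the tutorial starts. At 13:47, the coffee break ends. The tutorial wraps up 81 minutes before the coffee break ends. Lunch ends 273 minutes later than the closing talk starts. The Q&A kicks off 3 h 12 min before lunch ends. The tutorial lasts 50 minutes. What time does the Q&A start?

14:02

The tutorial ends at 13:47 − 81 min = 12:26.
The tutorial starts at 12:26 − 50 min = 11:36.
The closing talk starts at 11:36 + 65 min = 12:41.
Lunch ends at 12:41 + 273 min = 17:14.
The Q&A starts at 17:14 − 192 min = 14:02.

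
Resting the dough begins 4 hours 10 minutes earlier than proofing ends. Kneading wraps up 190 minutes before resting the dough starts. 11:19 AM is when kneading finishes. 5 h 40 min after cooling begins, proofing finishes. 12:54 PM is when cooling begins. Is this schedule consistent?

No

Proofing ends at 12:54 PM + 340 min = 6:34 PM.
Resting the dough starts at 6:34 PM − 250 min = 2:24 PM.
Kneading ends at 2:24 PM − 190 min = 11:14 AM.
But kneading is also said to end at 11:19 AM — a 5-minute conflict.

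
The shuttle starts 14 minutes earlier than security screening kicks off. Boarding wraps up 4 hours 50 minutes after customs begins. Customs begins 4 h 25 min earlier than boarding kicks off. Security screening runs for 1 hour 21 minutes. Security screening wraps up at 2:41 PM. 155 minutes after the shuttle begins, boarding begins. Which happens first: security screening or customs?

customs

Security screening starts at 2:41 PM − 81 min = 1:20 PM.
The shuttle starts at 1:20 PM − 14 min = 1:06 PM.
Boarding starts at 1:06 PM + 155 min = 3:41 PM.
Customs starts at 3:41 PM − 265 min = 11:16 AM.
Security screening starts at 1:20 PM and customs starts at 11:16 AM, so customs is first.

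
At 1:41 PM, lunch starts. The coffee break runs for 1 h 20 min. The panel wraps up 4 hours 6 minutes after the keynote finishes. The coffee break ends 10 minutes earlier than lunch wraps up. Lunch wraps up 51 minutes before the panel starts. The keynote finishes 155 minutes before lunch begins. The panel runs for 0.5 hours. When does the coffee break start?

The keynote ends at 1:41 PM − 155 min = 11:06 AM.
The panel ends at 11:06 AM + 246 min = 3:12 PM.
The panel starts at 3:12 PM − 30 min = 2:42 PM.
Lunch ends at 2:42 PM − 51 min = 1:51 PM.
The coffee break ends at 1:51 PM − 10 min = 1:41 PM.
The coffee break starts at 1:41 PM − 80 min = 12:21 PM.

12:21 PM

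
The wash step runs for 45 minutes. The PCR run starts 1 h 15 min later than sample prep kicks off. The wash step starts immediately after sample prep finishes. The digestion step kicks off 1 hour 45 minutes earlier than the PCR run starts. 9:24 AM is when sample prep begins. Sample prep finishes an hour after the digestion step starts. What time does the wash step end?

10:39 AM

The PCR run starts at 9:24 AM + 75 min = 10:39 AM.
The digestion step starts at 10:39 AM − 105 min = 8:54 AM.
Sample prep ends at 8:54 AM + 60 min = 9:54 AM.
So the wash step starts at 9:54 AM.
The wash step ends at 9:54 AM + 45 min = 10:39 AM.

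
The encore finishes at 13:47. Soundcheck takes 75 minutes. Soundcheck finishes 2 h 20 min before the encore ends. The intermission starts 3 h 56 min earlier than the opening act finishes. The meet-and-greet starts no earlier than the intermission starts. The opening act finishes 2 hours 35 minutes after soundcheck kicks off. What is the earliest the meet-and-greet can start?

08:51

Soundcheck ends at 13:47 − 140 min = 11:27.
Soundcheck starts at 11:27 − 75 min = 10:12.
The opening act ends at 10:12 + 155 min = 12:47.
The intermission starts at 12:47 − 236 min = 08:51.
The meet-and-greet is bounded by the intermission, so the earliest it can start is 08:51.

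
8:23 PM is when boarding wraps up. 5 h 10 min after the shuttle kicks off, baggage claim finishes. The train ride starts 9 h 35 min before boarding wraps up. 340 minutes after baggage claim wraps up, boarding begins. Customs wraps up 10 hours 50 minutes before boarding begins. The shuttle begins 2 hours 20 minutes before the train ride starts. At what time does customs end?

8:28 AM

The train ride starts at 8:23 PM − 575 min = 10:48 AM.
The shuttle starts at 10:48 AM − 140 min = 8:28 AM.
Baggage claim ends at 8:28 AM + 310 min = 1:38 PM.
Boarding starts at 1:38 PM + 340 min = 7:18 PM.
Customs ends at 7:18 PM − 650 min = 8:28 AM.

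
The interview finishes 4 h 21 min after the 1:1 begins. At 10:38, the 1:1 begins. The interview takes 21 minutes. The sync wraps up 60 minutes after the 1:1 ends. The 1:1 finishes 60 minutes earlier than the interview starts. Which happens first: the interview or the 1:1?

The interview ends at 10:38 + 261 min = 14:59.
The interview starts at 14:59 − 21 min = 14:38.
The interview starts at 14:38 and the 1:1 starts at 10:38, so the 1:1 is first.

the 1:1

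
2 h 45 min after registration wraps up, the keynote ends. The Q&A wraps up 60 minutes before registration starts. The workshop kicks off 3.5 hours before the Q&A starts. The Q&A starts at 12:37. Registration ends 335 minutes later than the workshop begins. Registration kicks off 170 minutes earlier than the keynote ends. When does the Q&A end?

The workshop starts at 12:37 − 210 min = 09:07.
Registration ends at 09:07 + 335 min = 14:42.
The keynote ends at 14:42 + 165 min = 17:27.
Registration starts at 17:27 − 170 min = 14:37.
The Q&A ends at 14:37 − 60 min = 13:37.

13:37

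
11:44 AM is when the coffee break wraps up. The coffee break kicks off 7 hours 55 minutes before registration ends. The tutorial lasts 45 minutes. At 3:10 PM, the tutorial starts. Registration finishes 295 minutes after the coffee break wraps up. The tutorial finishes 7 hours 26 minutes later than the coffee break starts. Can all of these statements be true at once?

No

Registration ends at 11:44 AM + 295 min = 4:39 PM.
The coffee break starts at 4:39 PM − 475 min = 8:44 AM.
The tutorial ends at 8:44 AM + 446 min = 4:10 PM.
The tutorial starts at 4:10 PM − 45 min = 3:25 PM.
But the tutorial is also said to start at 3:10 PM — a 15-minute conflict.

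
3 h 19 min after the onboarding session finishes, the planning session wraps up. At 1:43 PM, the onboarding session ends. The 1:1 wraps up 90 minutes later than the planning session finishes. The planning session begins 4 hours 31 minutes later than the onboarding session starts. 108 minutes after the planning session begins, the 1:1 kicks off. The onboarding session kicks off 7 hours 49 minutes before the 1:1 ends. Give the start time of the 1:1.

5:02 PM

The planning session ends at 1:43 PM + 199 min = 5:02 PM.
The 1:1 ends at 5:02 PM + 90 min = 6:32 PM.
The onboarding session starts at 6:32 PM − 469 min = 10:43 AM.
The planning session starts at 10:43 AM + 271 min = 3:14 PM.
The 1:1 starts at 3:14 PM + 108 min = 5:02 PM.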